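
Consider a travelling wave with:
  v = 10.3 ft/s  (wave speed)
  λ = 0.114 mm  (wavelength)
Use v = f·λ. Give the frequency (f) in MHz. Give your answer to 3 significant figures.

0.0275 MHz

Rearranging v = f·λ for f: f = v/λ.
v = 10.3 ft/s = 3.139 m/s; λ = 0.114 mm = 1.140×10^-4 m.
f = 27539 Hz
27539 Hz × (1 MHz / 1.000×10^6 Hz) = 0.02754 MHz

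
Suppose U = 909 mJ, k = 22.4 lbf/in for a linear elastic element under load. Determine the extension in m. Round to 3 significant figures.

Rearranging U = ½k·x² for x: x = √(2U/k).
U = 909 mJ = 0.9090 J; k = 22.4 lbf/in = 3923 N/m.
x = 0.02153 m

0.0215 m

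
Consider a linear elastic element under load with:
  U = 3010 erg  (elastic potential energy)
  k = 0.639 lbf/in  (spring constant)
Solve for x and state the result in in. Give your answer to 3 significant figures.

0.0913 in

Rearranging: x = √(2U/k).
U = 3010 erg = 3.010×10^-4 J; k = 0.639 lbf/in = 111.9 N/m.
x = 0.002319 m
0.002319 m × (1 in / 0.02540 m) = 0.09131 in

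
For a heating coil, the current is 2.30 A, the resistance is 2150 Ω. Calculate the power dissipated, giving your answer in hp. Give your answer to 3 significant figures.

Directly: P = I²R.
I = 2.30 A; R = 2150 Ω.
P = 11373 W
11373 W × (1 hp / 745.7 W) = 15.25 hp

15.3 hp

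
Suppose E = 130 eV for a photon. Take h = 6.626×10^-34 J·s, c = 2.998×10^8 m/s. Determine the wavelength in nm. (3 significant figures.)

9.54 nm

Rearranging: λ = hc/E.
E = 130 eV = 2.083×10^-17 J; h = 6.626×10^-34 J·s; c = 2.998×10^8 m/s.
λ = 9.537×10^-9 m
9.537×10^-9 m × (1 nm / 1.000×10^-9 m) = 9.537 nm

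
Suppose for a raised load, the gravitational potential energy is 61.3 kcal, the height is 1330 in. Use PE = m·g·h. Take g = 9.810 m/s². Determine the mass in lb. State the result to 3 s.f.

1710 lb

Rearranging PE = m·g·h for m: m = PE/(g·h).
PE = 61.3 kcal = 2.565×10^5 J; h = 1330 in = 33.78 m; g = 9.810 m/s².
m = 773.9 kg
773.9 kg × (1 lb / 0.4536 kg) = 1706 lb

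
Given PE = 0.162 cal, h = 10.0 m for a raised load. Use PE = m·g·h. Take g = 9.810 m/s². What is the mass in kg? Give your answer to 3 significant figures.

0.00691 kg

Rearranging PE = m·g·h for m: m = PE/(g·h).
PE = 0.162 cal = 0.6778 J; h = 10.0 m; g = 9.810 m/s².
m = 0.006909 kg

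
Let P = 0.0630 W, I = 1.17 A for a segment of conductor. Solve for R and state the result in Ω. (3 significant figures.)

Rearranging: R = P/I².
P = 0.0630 W; I = 1.17 A.
R = 0.04602 Ω

0.0460 Ω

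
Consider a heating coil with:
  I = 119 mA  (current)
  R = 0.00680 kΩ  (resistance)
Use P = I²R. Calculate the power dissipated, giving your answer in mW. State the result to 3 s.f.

P is given directly by: P = I²R.
I = 119 mA = 0.1190 A; R = 0.00680 kΩ = 6.800 Ω.
P = 0.09629 W  (the unit combination reduces to kg·m²/s³ = W)
0.09629 W × (1 mW / 0.001000 W) = 96.29 mW

96.3 mW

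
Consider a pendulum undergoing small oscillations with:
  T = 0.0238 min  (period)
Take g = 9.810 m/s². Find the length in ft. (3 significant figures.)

1.66 ft

Rearranging T = 2π√(L/g) for L: L = g·(T/2π)².
T = 0.0238 min = 1.428 s; g = 9.810 m/s².
L = 0.5067 m
0.5067 m × (1 ft / 0.3048 m) = 1.662 ft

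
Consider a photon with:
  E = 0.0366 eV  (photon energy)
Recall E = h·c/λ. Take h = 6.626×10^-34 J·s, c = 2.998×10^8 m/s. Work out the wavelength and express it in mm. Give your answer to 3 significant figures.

Rearranging: λ = hc/E.
E = 0.0366 eV = 5.864×10^-21 J; h = 6.626×10^-34 J·s; c = 2.998×10^8 m/s.
λ = 3.388×10^-5 m
3.388×10^-5 m × (1 mm / 0.001000 m) = 0.03388 mm

0.0339 mm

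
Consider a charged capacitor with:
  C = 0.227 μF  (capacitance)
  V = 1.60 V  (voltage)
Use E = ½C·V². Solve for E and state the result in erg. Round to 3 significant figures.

2.91 erg

Directly: E = ½CV².
C = 0.227 μF = 2.270×10^-7 F; V = 1.60 V.
E = 2.906×10^-7 J
2.906×10^-7 J × (1 erg / 1.000×10^-7 J) = 2.906 erg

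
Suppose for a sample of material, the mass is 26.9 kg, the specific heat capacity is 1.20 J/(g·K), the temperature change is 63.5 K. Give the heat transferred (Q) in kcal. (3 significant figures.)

490 kcal

Q is given directly by: Q = mcΔT.
m = 26.9 kg; c = 1.20 J/(g·K) = 1200 J/(kg·K); ΔT = 63.5 K.
Q = 2.050×10^6 J
2.050×10^6 J × (1 kcal / 4184 J) = 489.9 kcal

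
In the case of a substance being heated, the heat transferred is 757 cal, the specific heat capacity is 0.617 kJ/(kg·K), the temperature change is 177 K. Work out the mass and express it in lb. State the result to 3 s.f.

0.0639 lb

Solving Q = m·c·ΔT for m: m = Q/(c·ΔT).
Q = 757 cal = 3167 J; c = 0.617 kJ/(kg·K) = 617.0 J/(kg·K); ΔT = 177 K.
m = 0.02900 kg
0.02900 kg × (1 lb / 0.4536 kg) = 0.06394 lb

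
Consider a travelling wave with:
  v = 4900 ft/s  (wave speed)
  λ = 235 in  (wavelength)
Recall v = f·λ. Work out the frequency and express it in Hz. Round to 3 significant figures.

250 Hz

Rearranging: f = v/λ.
v = 4900 ft/s = 1494 m/s; λ = 235 in = 5.969 m.
f = 250.2 Hz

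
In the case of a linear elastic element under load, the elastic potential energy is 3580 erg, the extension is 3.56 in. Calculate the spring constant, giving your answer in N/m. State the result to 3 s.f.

0.0876 N/m

Rearranging: k = 2U/x².
U = 3580 erg = 3.580×10^-4 J; x = 3.56 in = 0.09042 m.
k = 0.08757 N/m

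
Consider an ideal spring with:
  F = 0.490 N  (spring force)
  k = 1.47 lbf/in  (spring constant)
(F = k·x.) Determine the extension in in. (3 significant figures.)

From Hooke's law: x = F/k.
F = 0.490 N; k = 1.47 lbf/in = 257.4 N/m.
x = 0.001903 m
0.001903 m × (1 in / 0.02540 m) = 0.07494 in

0.0749 in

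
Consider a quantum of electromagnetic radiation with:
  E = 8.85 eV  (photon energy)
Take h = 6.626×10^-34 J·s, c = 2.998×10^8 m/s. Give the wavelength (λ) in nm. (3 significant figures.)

Rearranging E = h·c/λ for λ: λ = hc/E.
E = 8.85 eV = 1.418×10^-18 J; h = 6.626×10^-34 J·s; c = 2.998×10^8 m/s.
λ = 1.401×10^-7 m
1.401×10^-7 m × (1 nm / 1.000×10^-9 m) = 140.1 nm

140 nm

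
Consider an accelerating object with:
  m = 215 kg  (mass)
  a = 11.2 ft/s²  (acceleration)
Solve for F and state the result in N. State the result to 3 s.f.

From Newton's second law: F = m·a.
m = 215 kg; a = 11.2 ft/s² = 3.414 m/s².
F = 734.0 N

734 N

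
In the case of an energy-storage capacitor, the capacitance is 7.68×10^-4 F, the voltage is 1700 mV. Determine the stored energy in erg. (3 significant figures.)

E is given directly by: E = ½CV².
C = 7.68×10^-4 F; V = 1700 mV = 1.700 V.
E = 0.001110 J
0.001110 J × (1 erg / 1.000×10^-7 J) = 11098 erg

11100 erg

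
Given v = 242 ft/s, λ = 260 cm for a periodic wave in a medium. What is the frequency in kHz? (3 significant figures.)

Rearranging v = f·λ for f: f = v/λ.
v = 242 ft/s = 73.76 m/s; λ = 260 cm = 2.600 m.
f = 28.37 Hz
28.37 Hz × (1 kHz / 1000 Hz) = 0.02837 kHz

0.0284 kHz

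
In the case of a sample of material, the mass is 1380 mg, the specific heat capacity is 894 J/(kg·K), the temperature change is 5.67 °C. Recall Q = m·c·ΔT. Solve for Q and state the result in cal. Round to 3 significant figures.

Q is given directly by: Q = mcΔT.
m = 1380 mg = 0.001380 kg; c = 894 J/(kg·K); ΔT = 5.67 °C = 5.670 K.
Q = 6.995 J
6.995 J × (1 cal / 4.184 J) = 1.672 cal

1.67 cal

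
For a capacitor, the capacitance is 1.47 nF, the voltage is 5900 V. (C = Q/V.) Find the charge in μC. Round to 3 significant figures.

8.67 μC

Rearranging C = Q/V for Q: Q = CV.
C = 1.47 nF = 1.470×10^-9 F; V = 5900 V.
Q = 8.673×10^-6 C  (the unit combination reduces to A·s = C)
8.673×10^-6 C × (1 μC / 1.000×10^-6 C) = 8.673 μC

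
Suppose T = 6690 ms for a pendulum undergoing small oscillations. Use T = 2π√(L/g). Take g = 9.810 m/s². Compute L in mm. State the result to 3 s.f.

Solving T = 2π√(L/g) for L: L = g·(T/2π)².
T = 6690 ms = 6.690 s; g = 9.810 m/s².
L = 11.12 m
11.12 m × (1 mm / 0.001000 m) = 11121 mm

11100 mm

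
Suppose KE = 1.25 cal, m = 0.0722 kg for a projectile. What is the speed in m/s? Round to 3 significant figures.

Solving KE = ½mv² for v: v = √(2·KE/m).
KE = 1.25 cal = 5.230 J; m = 0.0722 kg.
v = 12.04 m/s

12.0 m/s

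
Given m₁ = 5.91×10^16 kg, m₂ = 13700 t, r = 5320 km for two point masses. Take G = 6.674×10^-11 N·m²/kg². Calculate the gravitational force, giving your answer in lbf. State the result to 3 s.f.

0.429 lbf

Directly: F = Gm₁m₂/r².
m₁ = 5.91×10^16 kg; m₂ = 13700 t = 1.370×10^7 kg; r = 5320 km = 5.320×10^6 m; G = 6.674×10^-11 N·m²/kg².
F = 1.909 N
1.909 N × (1 lbf / 4.448 N) = 0.4292 lbf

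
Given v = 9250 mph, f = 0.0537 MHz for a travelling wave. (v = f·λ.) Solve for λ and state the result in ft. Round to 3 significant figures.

Rearranging v = f·λ for λ: λ = v/f.
v = 9250 mph = 4135 m/s; f = 0.0537 MHz = 53700 Hz.
λ = 0.07700 m
0.07700 m × (1 ft / 0.3048 m) = 0.2526 ft

0.253 ft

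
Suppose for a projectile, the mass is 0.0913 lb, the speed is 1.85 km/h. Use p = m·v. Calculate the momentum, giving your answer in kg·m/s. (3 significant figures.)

0.0213 kg·m/s

p is given directly by: p = mv.
m = 0.0913 lb = 0.04141 kg; v = 1.85 km/h = 0.5139 m/s.
p = 0.02128 kg·m/s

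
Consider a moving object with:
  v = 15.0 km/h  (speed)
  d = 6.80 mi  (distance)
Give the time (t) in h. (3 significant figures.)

0.730 h

Rearranging: t = d/v.
v = 15.0 km/h = 4.167 m/s; d = 6.80 mi = 10944 m.
t = 2626 s
2626 s × (1 h / 3600 s) = 0.7296 h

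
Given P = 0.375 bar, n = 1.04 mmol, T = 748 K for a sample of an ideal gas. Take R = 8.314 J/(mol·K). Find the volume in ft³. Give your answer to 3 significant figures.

0.00609 ft³

From the ideal-gas law: V = nRT/P.
P = 0.375 bar = 37500 Pa; n = 1.04 mmol = 0.001040 mol; T = 748 K; R = 8.314 J/(mol·K).
V = 1.725×10^-4 m³
1.725×10^-4 m³ × (1 ft³ / 0.02832 m³) = 0.006091 ft³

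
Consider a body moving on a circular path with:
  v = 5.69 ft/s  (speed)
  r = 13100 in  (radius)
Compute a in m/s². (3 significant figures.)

a is given directly by: a = v²/r.
v = 5.69 ft/s = 1.734 m/s; r = 13100 in = 332.7 m.
a = 0.009040 m/s²

0.00904 m/s²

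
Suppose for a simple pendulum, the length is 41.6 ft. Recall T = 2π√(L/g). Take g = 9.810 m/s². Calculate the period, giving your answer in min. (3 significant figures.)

0.119 min

T is given directly by: T = 2π√(L/g).
L = 41.6 ft = 12.68 m; g = 9.810 m/s².
T = 7.143 s
7.143 s × (1 min / 60.00 s) = 0.1191 min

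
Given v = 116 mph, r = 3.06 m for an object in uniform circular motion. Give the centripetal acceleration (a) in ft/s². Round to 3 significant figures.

2880 ft/s²

Directly: a = v²/r.
v = 116 mph = 51.86 m/s; r = 3.06 m.
a = 878.8 m/s²
878.8 m/s² × (1 ft/s² / 0.3048 m/s²) = 2883 ft/s²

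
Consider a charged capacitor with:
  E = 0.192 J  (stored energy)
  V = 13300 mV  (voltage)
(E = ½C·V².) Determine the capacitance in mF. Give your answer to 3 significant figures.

2.17 mF

Rearranging E = ½C·V² for C: C = 2E/V².
E = 0.192 J; V = 13300 mV = 13.30 V.
C = 0.002171 F
0.002171 F × (1 mF / 0.001000 F) = 2.171 mF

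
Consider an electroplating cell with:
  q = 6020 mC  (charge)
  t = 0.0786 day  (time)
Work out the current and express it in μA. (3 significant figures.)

Rearranging: I = q/t.
q = 6020 mC = 6.020 C; t = 0.0786 day = 6791 s.
I = 8.865×10^-4 A
8.865×10^-4 A × (1 μA / 1.000×10^-6 A) = 886.5 μA

886 μA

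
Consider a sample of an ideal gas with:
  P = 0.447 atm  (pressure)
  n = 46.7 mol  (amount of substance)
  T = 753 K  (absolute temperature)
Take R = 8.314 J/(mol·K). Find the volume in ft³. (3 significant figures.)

228 ft³

Solving PV = nRT for V: V = nRT/P.
P = 0.447 atm = 45292 Pa; n = 46.7 mol; T = 753 K; R = 8.314 J/(mol·K).
V = 6.455 m³
6.455 m³ × (1 ft³ / 0.02832 m³) = 228.0 ft³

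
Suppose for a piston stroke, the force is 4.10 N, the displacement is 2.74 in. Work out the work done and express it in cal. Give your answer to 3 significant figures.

Directly: W = F·d.
F = 4.10 N; d = 2.74 in = 0.06960 m.
W = 0.2853 J
0.2853 J × (1 cal / 4.184 J) = 0.06820 cal

0.0682 cal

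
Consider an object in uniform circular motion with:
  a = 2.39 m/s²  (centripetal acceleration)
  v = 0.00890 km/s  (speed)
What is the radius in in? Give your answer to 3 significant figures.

Rearranging a = v²/r for r: r = v²/a.
a = 2.39 m/s²; v = 0.00890 km/s = 8.900 m/s.
r = 33.14 m
33.14 m × (1 in / 0.02540 m) = 1305 in

1300 in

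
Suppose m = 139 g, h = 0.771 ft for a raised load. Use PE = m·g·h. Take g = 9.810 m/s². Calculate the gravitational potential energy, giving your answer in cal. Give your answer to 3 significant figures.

0.0766 cal

Directly: PE = mgh.
m = 139 g = 0.1390 kg; h = 0.771 ft = 0.2350 m; g = 9.810 m/s².
PE = 0.3204 J
0.3204 J × (1 cal / 4.184 J) = 0.07659 cal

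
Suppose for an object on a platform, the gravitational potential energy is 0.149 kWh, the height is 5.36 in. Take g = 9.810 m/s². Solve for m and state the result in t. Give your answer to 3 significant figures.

402 t

Solving PE = m·g·h for m: m = PE/(g·h).
PE = 0.149 kWh = 5.364×10^5 J; h = 5.36 in = 0.1361 m; g = 9.810 m/s².
m = 4.016×10^5 kg
4.016×10^5 kg × (1 t / 1000 kg) = 401.6 t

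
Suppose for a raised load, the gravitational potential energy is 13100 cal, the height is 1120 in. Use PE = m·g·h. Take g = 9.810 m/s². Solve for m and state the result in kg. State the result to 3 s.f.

196 kg

Rearranging: m = PE/(g·h).
PE = 13100 cal = 54810 J; h = 1120 in = 28.45 m; g = 9.810 m/s².
m = 196.4 kg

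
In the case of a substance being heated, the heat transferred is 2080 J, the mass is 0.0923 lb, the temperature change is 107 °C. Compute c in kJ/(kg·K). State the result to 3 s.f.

0.464 kJ/(kg·K)

Rearranging: c = Q/(m·ΔT).
Q = 2080 J; m = 0.0923 lb = 0.04187 kg; ΔT = 107 °C = 107.0 K.
c = 464.3 J/(kg·K)
464.3 J/(kg·K) × (1 kJ/(kg·K) / 1000 J/(kg·K)) = 0.4643 kJ/(kg·K)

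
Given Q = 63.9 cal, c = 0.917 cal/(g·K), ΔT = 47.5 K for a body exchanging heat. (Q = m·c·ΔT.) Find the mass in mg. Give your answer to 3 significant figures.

1470 mg

Rearranging Q = m·c·ΔT for m: m = Q/(c·ΔT).
Q = 63.9 cal = 267.4 J; c = 0.917 cal/(g·K) = 3837 J/(kg·K); ΔT = 47.5 K.
m = 0.001467 kg
0.001467 kg × (1 mg / 1.000×10^-6 kg) = 1467 mg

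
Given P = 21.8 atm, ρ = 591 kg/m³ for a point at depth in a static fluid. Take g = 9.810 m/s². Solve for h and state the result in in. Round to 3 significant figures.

15000 in

Solving P = ρ·g·h for h: h = P/(ρ·g).
P = 21.8 atm = 2.209×10^6 Pa; ρ = 591 kg/m³; g = 9.810 m/s².
h = 381.0 m
381.0 m × (1 in / 0.02540 m) = 15000 in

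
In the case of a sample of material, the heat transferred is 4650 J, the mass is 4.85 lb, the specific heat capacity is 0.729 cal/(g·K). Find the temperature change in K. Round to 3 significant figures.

Rearranging: ΔT = Q/(m·c).
Q = 4650 J; m = 4.85 lb = 2.200 kg; c = 0.729 cal/(g·K) = 3050 J/(kg·K).
ΔT = 0.6930 K

0.693 K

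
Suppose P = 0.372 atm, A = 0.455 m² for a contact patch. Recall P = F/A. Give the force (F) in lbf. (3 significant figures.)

Rearranging: F = P·A.
P = 0.372 atm = 37693 Pa; A = 0.455 m².
F = 17150 N
17150 N × (1 lbf / 4.448 N) = 3856 lbf

3860 lbf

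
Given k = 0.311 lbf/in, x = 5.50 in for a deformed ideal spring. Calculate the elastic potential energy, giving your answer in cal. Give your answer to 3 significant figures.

0.127 cal

U is given directly by: U = ½kx².
k = 0.311 lbf/in = 54.46 N/m; x = 5.50 in = 0.1397 m.
U = 0.5315 J
0.5315 J × (1 cal / 4.184 J) = 0.1270 cal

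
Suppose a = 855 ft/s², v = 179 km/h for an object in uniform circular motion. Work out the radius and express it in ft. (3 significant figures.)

31.1 ft

Solving a = v²/r for r: r = v²/a.
a = 855 ft/s² = 260.6 m/s²; v = 179 km/h = 49.72 m/s.
r = 9.487 m
9.487 m × (1 ft / 0.3048 m) = 31.12 ft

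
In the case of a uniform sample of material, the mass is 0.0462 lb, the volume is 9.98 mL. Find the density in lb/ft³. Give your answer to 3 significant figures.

131 lb/ft³

Directly: ρ = m/V.
m = 0.0462 lb = 0.02096 kg; V = 9.98 mL = 9.980×10^-6 m³.
ρ = 2100 kg/m³
2100 kg/m³ × (1 lb/ft³ / 16.02 kg/m³) = 131.1 lb/ft³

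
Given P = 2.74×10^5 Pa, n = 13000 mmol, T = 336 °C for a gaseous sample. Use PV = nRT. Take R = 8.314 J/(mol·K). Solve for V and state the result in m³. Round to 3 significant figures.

0.240 m³

Solving PV = nRT for V: V = nRT/P.
P = 2.74×10^5 Pa; n = 13000 mmol = 13.00 mol; T = 336 °C = 609.1 K; R = 8.314 J/(mol·K).
V = 0.2403 m³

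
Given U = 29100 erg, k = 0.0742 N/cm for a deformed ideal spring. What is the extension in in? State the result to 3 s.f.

Rearranging U = ½k·x² for x: x = √(2U/k).
U = 29100 erg = 0.002910 J; k = 0.0742 N/cm = 7.420 N/m.
x = 0.02801 m
0.02801 m × (1 in / 0.02540 m) = 1.103 in

1.10 in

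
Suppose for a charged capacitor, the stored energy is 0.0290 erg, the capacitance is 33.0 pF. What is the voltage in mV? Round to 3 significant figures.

Solving E = ½C·V² for V: V = √(2E/C).
E = 0.0290 erg = 2.900×10^-9 J; C = 33.0 pF = 3.300×10^-11 F.
V = 13.26 V
13.26 V × (1 mV / 0.001000 V) = 13257 mV

13300 mV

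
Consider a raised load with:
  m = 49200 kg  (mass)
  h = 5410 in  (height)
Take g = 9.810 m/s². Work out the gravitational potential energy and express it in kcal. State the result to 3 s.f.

PE is given directly by: PE = mgh.
m = 49200 kg; h = 5410 in = 137.4 m; g = 9.810 m/s².
PE = 6.632×10^7 J
6.632×10^7 J × (1 kcal / 4184 J) = 15852 kcal

15900 kcal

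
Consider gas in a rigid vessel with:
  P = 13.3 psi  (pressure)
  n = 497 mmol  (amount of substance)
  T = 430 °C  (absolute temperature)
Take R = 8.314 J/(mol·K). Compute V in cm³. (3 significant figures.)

From the ideal-gas law: V = nRT/P.
P = 13.3 psi = 91700 Pa; n = 497 mmol = 0.4970 mol; T = 430 °C = 703.1 K; R = 8.314 J/(mol·K).
V = 0.03168 m³
0.03168 m³ × (1 cm³ / 1.000×10^-6 m³) = 31684 cm³

31700 cm³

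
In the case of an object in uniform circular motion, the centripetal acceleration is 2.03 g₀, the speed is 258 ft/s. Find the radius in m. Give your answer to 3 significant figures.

Rearranging: r = v²/a.
a = 2.03 g₀ = 19.91 m/s²; v = 258 ft/s = 78.64 m/s.
r = 310.6 m

311 m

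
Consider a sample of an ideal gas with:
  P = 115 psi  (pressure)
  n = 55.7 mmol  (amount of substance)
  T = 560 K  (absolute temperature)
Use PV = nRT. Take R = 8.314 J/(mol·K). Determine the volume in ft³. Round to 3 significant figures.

0.0116 ft³

From the ideal-gas law: V = nRT/P.
P = 115 psi = 7.929×10^5 Pa; n = 55.7 mmol = 0.05570 mol; T = 560 K; R = 8.314 J/(mol·K).
V = 3.271×10^-4 m³
3.271×10^-4 m³ × (1 ft³ / 0.02832 m³) = 0.01155 ft³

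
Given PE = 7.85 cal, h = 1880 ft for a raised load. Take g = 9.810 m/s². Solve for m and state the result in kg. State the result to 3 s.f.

0.00584 kg

Rearranging PE = m·g·h for m: m = PE/(g·h).
PE = 7.85 cal = 32.84 J; h = 1880 ft = 573.0 m; g = 9.810 m/s².
m = 0.005843 kg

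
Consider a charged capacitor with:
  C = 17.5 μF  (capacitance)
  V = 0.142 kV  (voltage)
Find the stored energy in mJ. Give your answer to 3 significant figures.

E is given directly by: E = ½CV².
C = 17.5 μF = 1.750×10^-5 F; V = 0.142 kV = 142.0 V.
E = 0.1764 J
0.1764 J × (1 mJ / 0.001000 J) = 176.4 mJ

176 mJ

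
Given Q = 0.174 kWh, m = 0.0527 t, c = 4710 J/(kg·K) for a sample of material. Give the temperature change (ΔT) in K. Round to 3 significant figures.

2.52 K

Solving Q = m·c·ΔT for ΔT: ΔT = Q/(m·c).
Q = 0.174 kWh = 6.264×10^5 J; m = 0.0527 t = 52.70 kg; c = 4710 J/(kg·K).
ΔT = 2.524 K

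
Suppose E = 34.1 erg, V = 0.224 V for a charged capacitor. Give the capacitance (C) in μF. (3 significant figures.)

Solving E = ½C·V² for C: C = 2E/V².
E = 34.1 erg = 3.410×10^-6 J; V = 0.224 V.
C = 1.359×10^-4 F
1.359×10^-4 F × (1 μF / 1.000×10^-6 F) = 135.9 μF

136 μF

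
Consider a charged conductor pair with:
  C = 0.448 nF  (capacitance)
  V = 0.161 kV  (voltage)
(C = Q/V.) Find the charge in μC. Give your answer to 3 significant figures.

0.0721 μC

Rearranging C = Q/V for Q: Q = CV.
C = 0.448 nF = 4.480×10^-10 F; V = 0.161 kV = 161.0 V.
Q = 7.213×10^-8 C
7.213×10^-8 C × (1 μC / 1.000×10^-6 C) = 0.07213 μC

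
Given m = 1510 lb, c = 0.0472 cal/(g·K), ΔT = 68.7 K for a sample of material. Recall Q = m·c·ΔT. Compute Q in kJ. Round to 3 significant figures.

Q is given directly by: Q = mcΔT.
m = 1510 lb = 684.9 kg; c = 0.0472 cal/(g·K) = 197.5 J/(kg·K); ΔT = 68.7 K.
Q = 9.293×10^6 J  (the unit combination reduces to kg·m²/s² = J)
9.293×10^6 J × (1 kJ / 1000 J) = 9293 kJ

9290 kJ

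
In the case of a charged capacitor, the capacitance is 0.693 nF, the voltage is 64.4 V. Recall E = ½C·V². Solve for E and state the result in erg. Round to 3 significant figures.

E is given directly by: E = ½CV².
C = 0.693 nF = 6.930×10^-10 F; V = 64.4 V.
E = 1.437×10^-6 J
1.437×10^-6 J × (1 erg / 1.000×10^-7 J) = 14.37 erg

14.4 erg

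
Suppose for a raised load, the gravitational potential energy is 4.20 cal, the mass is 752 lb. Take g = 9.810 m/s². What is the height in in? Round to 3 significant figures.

Rearranging: h = PE/(m·g).
PE = 4.20 cal = 17.57 J; m = 752 lb = 341.1 kg; g = 9.810 m/s².
h = 0.005252 m
0.005252 m × (1 in / 0.02540 m) = 0.2068 in

0.207 in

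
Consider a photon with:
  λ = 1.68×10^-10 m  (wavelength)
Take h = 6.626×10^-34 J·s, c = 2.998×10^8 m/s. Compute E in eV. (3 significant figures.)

7380 eV

E is given directly by: E = hc/λ.
λ = 1.68×10^-10 m; h = 6.626×10^-34 J·s; c = 2.998×10^8 m/s.
E = 1.182×10^-15 J
1.182×10^-15 J × (1 eV / 1.602×10^-19 J) = 7380 eV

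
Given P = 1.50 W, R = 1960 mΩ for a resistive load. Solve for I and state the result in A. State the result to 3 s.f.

Solving P = I²R for I: I = √(P/R).
P = 1.50 W; R = 1960 mΩ = 1.960 Ω.
I = 0.8748 A

0.875 A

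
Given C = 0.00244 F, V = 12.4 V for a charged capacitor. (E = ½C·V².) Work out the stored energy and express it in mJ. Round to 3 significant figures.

Directly: E = ½CV².
C = 0.00244 F; V = 12.4 V.
E = 0.1876 J
0.1876 J × (1 mJ / 0.001000 J) = 187.6 mJ

188 mJ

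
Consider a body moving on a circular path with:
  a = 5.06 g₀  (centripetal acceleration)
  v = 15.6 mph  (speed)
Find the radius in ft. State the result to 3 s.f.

3.22 ft

Rearranging: r = v²/a.
a = 5.06 g₀ = 49.62 m/s²; v = 15.6 mph = 6.974 m/s.
r = 0.9801 m
0.9801 m × (1 ft / 0.3048 m) = 3.216 ft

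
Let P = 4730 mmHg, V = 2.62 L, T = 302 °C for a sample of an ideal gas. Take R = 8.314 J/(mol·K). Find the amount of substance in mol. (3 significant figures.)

0.346 mol

Rearranging PV = nRT for n: n = PV/(RT).
P = 4730 mmHg = 6.306×10^5 Pa; V = 2.62 L = 0.002620 m³; T = 302 °C = 575.1 K; R = 8.314 J/(mol·K).
n = 0.3455 mol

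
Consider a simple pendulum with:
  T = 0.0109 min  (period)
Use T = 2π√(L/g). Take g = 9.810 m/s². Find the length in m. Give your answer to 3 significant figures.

0.106 m

Solving T = 2π√(L/g) for L: L = g·(T/2π)².
T = 0.0109 min = 0.6540 s; g = 9.810 m/s².
L = 0.1063 m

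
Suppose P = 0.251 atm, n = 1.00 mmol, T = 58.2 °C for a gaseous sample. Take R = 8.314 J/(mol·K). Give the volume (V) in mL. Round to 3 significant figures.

From the ideal-gas law: V = nRT/P.
P = 0.251 atm = 25433 Pa; n = 1.00 mmol = 0.001000 mol; T = 58.2 °C = 331.3 K; R = 8.314 J/(mol·K).
V = 1.083×10^-4 m³
1.083×10^-4 m³ × (1 mL / 1.000×10^-6 m³) = 108.3 mL

108 mL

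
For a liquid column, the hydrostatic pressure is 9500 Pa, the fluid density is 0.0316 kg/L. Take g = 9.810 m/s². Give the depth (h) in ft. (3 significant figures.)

Rearranging P = ρ·g·h for h: h = P/(ρ·g).
P = 9500 Pa; ρ = 0.0316 kg/L = 31.60 kg/m³; g = 9.810 m/s².
h = 30.65 m
30.65 m × (1 ft / 0.3048 m) = 100.5 ft

101 ft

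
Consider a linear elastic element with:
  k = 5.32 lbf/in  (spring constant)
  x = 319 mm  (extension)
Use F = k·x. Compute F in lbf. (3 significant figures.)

From Hooke's law: F = kx.
k = 5.32 lbf/in = 931.7 N/m; x = 319 mm = 0.3190 m.
F = 297.2 N
297.2 N × (1 lbf / 4.448 N) = 66.81 lbf

66.8 lbf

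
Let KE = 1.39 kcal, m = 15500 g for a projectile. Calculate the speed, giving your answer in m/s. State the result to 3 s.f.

Rearranging: v = √(2·KE/m).
KE = 1.39 kcal = 5816 J; m = 15500 g = 15.50 kg.
v = 27.39 m/s

27.4 m/s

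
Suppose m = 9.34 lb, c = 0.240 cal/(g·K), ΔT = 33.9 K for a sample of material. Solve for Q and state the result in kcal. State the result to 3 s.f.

34.5 kcal

Q is given directly by: Q = mcΔT.
m = 9.34 lb = 4.237 kg; c = 0.240 cal/(g·K) = 1004 J/(kg·K); ΔT = 33.9 K.
Q = 1.442×10^5 J
1.442×10^5 J × (1 kcal / 4184 J) = 34.47 kcal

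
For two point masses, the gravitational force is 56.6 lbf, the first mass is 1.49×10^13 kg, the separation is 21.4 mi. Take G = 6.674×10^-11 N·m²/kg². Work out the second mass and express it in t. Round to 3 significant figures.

3.00×10^5 t

Rearranging F = G·m₁·m₂/r² for m₂: m₂ = F·r²/(G·m₁).
F = 56.6 lbf = 251.8 N; m₁ = 1.49×10^13 kg; r = 21.4 mi = 34440 m; G = 6.674×10^-11 N·m²/kg².
m₂ = 3.003×10^8 kg
3.003×10^8 kg × (1 t / 1000 kg) = 3.003×10^5 t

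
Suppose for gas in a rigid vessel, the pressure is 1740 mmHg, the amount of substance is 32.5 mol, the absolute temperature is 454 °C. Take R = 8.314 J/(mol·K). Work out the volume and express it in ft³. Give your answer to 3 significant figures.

From the ideal-gas law: V = nRT/P.
P = 1740 mmHg = 2.320×10^5 Pa; n = 32.5 mol; T = 454 °C = 727.1 K; R = 8.314 J/(mol·K).
V = 0.8470 m³
0.8470 m³ × (1 ft³ / 0.02832 m³) = 29.91 ft³

29.9 ft³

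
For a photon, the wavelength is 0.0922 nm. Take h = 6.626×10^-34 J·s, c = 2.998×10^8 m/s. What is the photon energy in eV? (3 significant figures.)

E is given directly by: E = hc/λ.
λ = 0.0922 nm = 9.220×10^-11 m; h = 6.626×10^-34 J·s; c = 2.998×10^8 m/s.
E = 2.155×10^-15 J  (the unit combination reduces to kg·m²/s² = J)
2.155×10^-15 J × (1 eV / 1.602×10^-19 J) = 13448 eV

13400 eV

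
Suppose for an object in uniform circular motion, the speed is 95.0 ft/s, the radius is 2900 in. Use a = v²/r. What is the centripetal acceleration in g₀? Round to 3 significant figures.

1.16 g₀

a is given directly by: a = v²/r.
v = 95.0 ft/s = 28.96 m/s; r = 2900 in = 73.66 m.
a = 11.38 m/s²
11.38 m/s² × (1 g₀ / 9.807 m/s²) = 1.161 g₀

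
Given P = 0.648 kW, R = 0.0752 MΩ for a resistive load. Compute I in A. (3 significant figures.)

Rearranging: I = √(P/R).
P = 0.648 kW = 648.0 W; R = 0.0752 MΩ = 75200 Ω.
I = 0.09283 A

0.0928 A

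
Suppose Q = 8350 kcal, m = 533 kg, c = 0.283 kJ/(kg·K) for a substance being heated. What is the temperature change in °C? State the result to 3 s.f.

Rearranging: ΔT = Q/(m·c).
Q = 8350 kcal = 3.494×10^7 J; m = 533 kg; c = 0.283 kJ/(kg·K) = 283.0 J/(kg·K).
ΔT = 231.6 K
Since 1 °C = 1 K, 231.6 °C.

232 °C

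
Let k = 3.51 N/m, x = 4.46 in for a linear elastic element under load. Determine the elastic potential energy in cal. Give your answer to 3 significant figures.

0.00538 cal

U is given directly by: U = ½kx².
k = 3.51 N/m; x = 4.46 in = 0.1133 m.
U = 0.02252 J  (the unit combination reduces to kg·m²/s² = J)
0.02252 J × (1 cal / 4.184 J) = 0.005383 cal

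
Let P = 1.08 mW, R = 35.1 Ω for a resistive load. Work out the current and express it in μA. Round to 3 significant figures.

Solving P = I²R for I: I = √(P/R).
P = 1.08 mW = 0.001080 W; R = 35.1 Ω.
I = 0.005547 A
0.005547 A × (1 μA / 1.000×10^-6 A) = 5547 μA

5550 μA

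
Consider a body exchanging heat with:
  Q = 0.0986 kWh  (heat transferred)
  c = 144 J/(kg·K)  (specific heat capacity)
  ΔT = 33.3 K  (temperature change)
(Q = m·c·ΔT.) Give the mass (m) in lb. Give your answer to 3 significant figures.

163 lb

Solving Q = m·c·ΔT for m: m = Q/(c·ΔT).
Q = 0.0986 kWh = 3.550×10^5 J; c = 144 J/(kg·K); ΔT = 33.3 K.
m = 74.02 kg
74.02 kg × (1 lb / 0.4536 kg) = 163.2 lb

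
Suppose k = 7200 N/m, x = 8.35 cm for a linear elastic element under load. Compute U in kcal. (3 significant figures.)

Directly: U = ½kx².
k = 7200 N/m; x = 8.35 cm = 0.08350 m.
U = 25.10 J
25.10 J × (1 kcal / 4184 J) = 0.005999 kcal

0.00600 kcal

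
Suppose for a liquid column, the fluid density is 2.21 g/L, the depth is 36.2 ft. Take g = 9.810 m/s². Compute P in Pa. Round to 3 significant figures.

239 Pa

Directly: P = ρgh.
ρ = 2.21 g/L = 2.210 kg/m³; h = 36.2 ft = 11.03 m; g = 9.810 m/s².
P = 239.2 Pa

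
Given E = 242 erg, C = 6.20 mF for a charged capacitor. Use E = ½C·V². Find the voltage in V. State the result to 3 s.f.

Rearranging: V = √(2E/C).
E = 242 erg = 2.420×10^-5 J; C = 6.20 mF = 0.006200 F.
V = 0.08835 V

0.0884 V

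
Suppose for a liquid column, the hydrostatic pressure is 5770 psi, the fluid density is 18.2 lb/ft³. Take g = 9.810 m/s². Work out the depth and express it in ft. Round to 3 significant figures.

Solving P = ρ·g·h for h: h = P/(ρ·g).
P = 5770 psi = 3.978×10^7 Pa; ρ = 18.2 lb/ft³ = 291.5 kg/m³; g = 9.810 m/s².
h = 13910 m
13910 m × (1 ft / 0.3048 m) = 45637 ft

45600 ft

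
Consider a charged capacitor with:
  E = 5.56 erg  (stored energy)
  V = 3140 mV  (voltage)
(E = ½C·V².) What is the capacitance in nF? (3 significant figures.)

Solving E = ½C·V² for C: C = 2E/V².
E = 5.56 erg = 5.560×10^-7 J; V = 3140 mV = 3.140 V.
C = 1.128×10^-7 F
1.128×10^-7 F × (1 nF / 1.000×10^-9 F) = 112.8 nF

113 nF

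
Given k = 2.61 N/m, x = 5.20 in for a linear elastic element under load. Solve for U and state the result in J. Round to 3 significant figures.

0.0228 J

Directly: U = ½kx².
k = 2.61 N/m; x = 5.20 in = 0.1321 m.
U = 0.02277 J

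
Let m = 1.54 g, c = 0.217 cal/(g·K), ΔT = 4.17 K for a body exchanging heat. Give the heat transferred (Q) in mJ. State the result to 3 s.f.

Directly: Q = mcΔT.
m = 1.54 g = 0.001540 kg; c = 0.217 cal/(g·K) = 907.9 J/(kg·K); ΔT = 4.17 K.
Q = 5.831 J
5.831 J × (1 mJ / 0.001000 J) = 5831 mJ

5830 mJ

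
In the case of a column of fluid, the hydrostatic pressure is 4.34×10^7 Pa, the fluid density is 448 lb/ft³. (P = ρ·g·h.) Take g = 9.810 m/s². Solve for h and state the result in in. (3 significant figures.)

Solving P = ρ·g·h for h: h = P/(ρ·g).
P = 4.34×10^7 Pa; ρ = 448 lb/ft³ = 7176 kg/m³; g = 9.810 m/s².
h = 616.5 m
616.5 m × (1 in / 0.02540 m) = 24271 in

24300 in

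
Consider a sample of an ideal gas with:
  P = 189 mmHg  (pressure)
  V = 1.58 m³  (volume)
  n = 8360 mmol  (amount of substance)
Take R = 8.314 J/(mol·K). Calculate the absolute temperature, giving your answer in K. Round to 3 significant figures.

From the ideal-gas law: T = PV/(nR).
P = 189 mmHg = 25198 Pa; V = 1.58 m³; n = 8360 mmol = 8.360 mol; R = 8.314 J/(mol·K).
T = 572.8 K

573 K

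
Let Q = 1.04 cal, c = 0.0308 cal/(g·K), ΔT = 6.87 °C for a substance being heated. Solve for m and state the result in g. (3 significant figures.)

Rearranging Q = m·c·ΔT for m: m = Q/(c·ΔT).
Q = 1.04 cal = 4.351 J; c = 0.0308 cal/(g·K) = 128.9 J/(kg·K); ΔT = 6.87 °C = 6.870 K.
m = 0.004915 kg
0.004915 kg × (1 g / 0.001000 kg) = 4.915 g

4.92 g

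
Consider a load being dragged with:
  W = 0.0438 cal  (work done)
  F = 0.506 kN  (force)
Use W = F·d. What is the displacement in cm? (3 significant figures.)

0.0362 cm

Rearranging: d = W/F.
W = 0.0438 cal = 0.1833 J; F = 0.506 kN = 506.0 N.
d = 3.622×10^-4 m
3.622×10^-4 m × (1 cm / 0.01000 m) = 0.03622 cm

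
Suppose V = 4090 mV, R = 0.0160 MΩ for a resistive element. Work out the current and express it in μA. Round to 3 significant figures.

From Ohm's law: I = V/R.
V = 4090 mV = 4.090 V; R = 0.0160 MΩ = 16000 Ω.
I = 2.556×10^-4 A
2.556×10^-4 A × (1 μA / 1.000×10^-6 A) = 255.6 μA

256 μA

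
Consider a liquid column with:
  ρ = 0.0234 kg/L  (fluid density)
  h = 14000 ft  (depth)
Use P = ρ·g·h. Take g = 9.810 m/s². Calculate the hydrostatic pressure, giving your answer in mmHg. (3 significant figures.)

7350 mmHg

Directly: P = ρgh.
ρ = 0.0234 kg/L = 23.40 kg/m³; h = 14000 ft = 4267 m; g = 9.810 m/s².
P = 9.796×10^5 Pa
9.796×10^5 Pa × (1 mmHg / 133.3 Pa) = 7347 mmHg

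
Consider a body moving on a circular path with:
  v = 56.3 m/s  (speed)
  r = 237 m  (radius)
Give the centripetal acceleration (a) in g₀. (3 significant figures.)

1.36 g₀

Directly: a = v²/r.
v = 56.3 m/s; r = 237 m.
a = 13.37 m/s²
13.37 m/s² × (1 g₀ / 9.807 m/s²) = 1.364 g₀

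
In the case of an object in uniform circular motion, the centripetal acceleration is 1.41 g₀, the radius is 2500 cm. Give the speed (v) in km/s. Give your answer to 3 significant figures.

Rearranging a = v²/r for v: v = √(a·r).
a = 1.41 g₀ = 13.83 m/s²; r = 2500 cm = 25.00 m.
v = 18.59 m/s
18.59 m/s × (1 km/s / 1000 m/s) = 0.01859 km/s

0.0186 km/s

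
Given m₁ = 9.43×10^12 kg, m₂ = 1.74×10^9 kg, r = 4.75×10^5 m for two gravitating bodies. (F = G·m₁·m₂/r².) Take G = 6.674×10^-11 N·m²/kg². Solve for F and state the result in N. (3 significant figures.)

F is given directly by: F = Gm₁m₂/r².
m₁ = 9.43×10^12 kg; m₂ = 1.74×10^9 kg; r = 4.75×10^5 m; G = 6.674×10^-11 N·m²/kg².
F = 4.854 N

4.85 N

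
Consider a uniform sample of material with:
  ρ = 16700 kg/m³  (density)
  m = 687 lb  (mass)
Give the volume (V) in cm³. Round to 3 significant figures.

Solving ρ = m/V for V: V = m/ρ.
ρ = 16700 kg/m³; m = 687 lb = 311.6 kg.
V = 0.01866 m³
0.01866 m³ × (1 cm³ / 1.000×10^-6 m³) = 18660 cm³

18700 cm³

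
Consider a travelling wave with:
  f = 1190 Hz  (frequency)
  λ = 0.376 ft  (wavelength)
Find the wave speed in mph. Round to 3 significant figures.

305 mph

Directly: v = fλ.
f = 1190 Hz; λ = 0.376 ft = 0.1146 m.
v = 136.4 m/s
136.4 m/s × (1 mph / 0.4470 m/s) = 305.1 mph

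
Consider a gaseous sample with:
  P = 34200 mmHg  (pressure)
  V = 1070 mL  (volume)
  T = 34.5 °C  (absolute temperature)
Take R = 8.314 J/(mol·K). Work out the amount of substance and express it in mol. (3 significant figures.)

Rearranging PV = nRT for n: n = PV/(RT).
P = 34200 mmHg = 4.560×10^6 Pa; V = 1070 mL = 0.001070 m³; T = 34.5 °C = 307.6 K; R = 8.314 J/(mol·K).
n = 1.907 mol

1.91 mol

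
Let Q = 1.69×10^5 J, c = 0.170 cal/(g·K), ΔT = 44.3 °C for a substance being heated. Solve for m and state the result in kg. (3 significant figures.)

Solving Q = m·c·ΔT for m: m = Q/(c·ΔT).
Q = 1.69×10^5 J; c = 0.170 cal/(g·K) = 711.3 J/(kg·K); ΔT = 44.3 °C = 44.30 K.
m = 5.363 kg

5.36 kg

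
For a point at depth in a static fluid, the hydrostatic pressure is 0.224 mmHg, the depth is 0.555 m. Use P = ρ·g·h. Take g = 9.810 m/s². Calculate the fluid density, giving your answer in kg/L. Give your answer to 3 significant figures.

0.00549 kg/L

Rearranging: ρ = P/(g·h).
P = 0.224 mmHg = 29.86 Pa; h = 0.555 m; g = 9.810 m/s².
ρ = 5.485 kg/m³
5.485 kg/m³ × (1 kg/L / 1000 kg/m³) = 0.005485 kg/L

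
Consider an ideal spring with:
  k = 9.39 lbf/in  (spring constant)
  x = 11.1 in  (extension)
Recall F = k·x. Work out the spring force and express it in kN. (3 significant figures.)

0.464 kN

From Hooke's law: F = kx.
k = 9.39 lbf/in = 1644 N/m; x = 11.1 in = 0.2819 m.
F = 463.6 N
463.6 N × (1 kN / 1000 N) = 0.4636 kN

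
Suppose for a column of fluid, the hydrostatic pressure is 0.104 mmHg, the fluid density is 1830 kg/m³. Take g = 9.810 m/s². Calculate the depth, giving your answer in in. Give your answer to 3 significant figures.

0.0304 in

Solving P = ρ·g·h for h: h = P/(ρ·g).
P = 0.104 mmHg = 13.87 Pa; ρ = 1830 kg/m³; g = 9.810 m/s².
h = 7.724×10^-4 m
7.724×10^-4 m × (1 in / 0.02540 m) = 0.03041 in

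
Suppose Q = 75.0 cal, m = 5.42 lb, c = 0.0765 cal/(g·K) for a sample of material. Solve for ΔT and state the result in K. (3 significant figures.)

0.399 K

Rearranging Q = m·c·ΔT for ΔT: ΔT = Q/(m·c).
Q = 75.0 cal = 313.8 J; m = 5.42 lb = 2.458 kg; c = 0.0765 cal/(g·K) = 320.1 J/(kg·K).
ΔT = 0.3988 K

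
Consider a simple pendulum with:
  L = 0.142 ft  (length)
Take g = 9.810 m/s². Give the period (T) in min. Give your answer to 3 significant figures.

0.00696 min

T is given directly by: T = 2π√(L/g).
L = 0.142 ft = 0.04328 m; g = 9.810 m/s².
T = 0.4173 s
0.4173 s × (1 min / 60.00 s) = 0.006956 min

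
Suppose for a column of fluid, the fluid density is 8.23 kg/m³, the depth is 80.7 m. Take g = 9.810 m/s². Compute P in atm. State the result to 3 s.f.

P is given directly by: P = ρgh.
ρ = 8.23 kg/m³; h = 80.7 m; g = 9.810 m/s².
P = 6515 Pa
6515 Pa × (1 atm / 1.013×10^5 Pa) = 0.06430 atm

0.0643 atm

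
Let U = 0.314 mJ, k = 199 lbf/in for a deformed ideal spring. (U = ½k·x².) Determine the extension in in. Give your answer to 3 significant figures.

0.00528 in

Solving U = ½k·x² for x: x = √(2U/k).
U = 0.314 mJ = 3.140×10^-4 J; k = 199 lbf/in = 34850 N/m.
x = 1.342×10^-4 m
1.342×10^-4 m × (1 in / 0.02540 m) = 0.005285 in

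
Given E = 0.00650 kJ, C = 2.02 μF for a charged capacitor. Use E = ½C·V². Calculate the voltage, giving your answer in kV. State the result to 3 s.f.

2.54 kV

Rearranging E = ½C·V² for V: V = √(2E/C).
E = 0.00650 kJ = 6.500 J; C = 2.02 μF = 2.020×10^-6 F.
V = 2537 V
2537 V × (1 kV / 1000 V) = 2.537 kV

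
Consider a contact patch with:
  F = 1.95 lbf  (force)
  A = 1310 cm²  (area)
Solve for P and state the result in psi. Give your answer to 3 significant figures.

P is given directly by: P = F/A.
F = 1.95 lbf = 8.674 N; A = 1310 cm² = 0.1310 m².
P = 66.21 Pa
66.21 Pa × (1 psi / 6895 Pa) = 0.009604 psi

0.00960 psi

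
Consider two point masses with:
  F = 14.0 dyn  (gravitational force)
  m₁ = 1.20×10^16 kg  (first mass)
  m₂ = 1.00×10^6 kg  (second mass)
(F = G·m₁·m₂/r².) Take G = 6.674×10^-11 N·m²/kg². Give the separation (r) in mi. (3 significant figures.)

47000 mi

From Newton's law of gravitation: r = √(G·m₁m₂/F).
F = 14.0 dyn = 1.400×10^-4 N; m₁ = 1.20×10^16 kg; m₂ = 1.00×10^6 kg; G = 6.674×10^-11 N·m²/kg².
r = 7.563×10^7 m
7.563×10^7 m × (1 mi / 1609 m) = 46997 mi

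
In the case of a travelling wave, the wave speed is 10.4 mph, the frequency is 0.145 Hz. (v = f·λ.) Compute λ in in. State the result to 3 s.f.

Rearranging v = f·λ for λ: λ = v/f.
v = 10.4 mph = 4.649 m/s; f = 0.145 Hz.
λ = 32.06 m
32.06 m × (1 in / 0.02540 m) = 1262 in

1260 in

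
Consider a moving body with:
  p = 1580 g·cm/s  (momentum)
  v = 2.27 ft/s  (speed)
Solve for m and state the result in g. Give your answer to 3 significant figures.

Rearranging p = m·v for m: m = p/v.
p = 1580 g·cm/s = 0.01580 kg·m/s; v = 2.27 ft/s = 0.6919 m/s.
m = 0.02284 kg
0.02284 kg × (1 g / 0.001000 kg) = 22.84 g

22.8 g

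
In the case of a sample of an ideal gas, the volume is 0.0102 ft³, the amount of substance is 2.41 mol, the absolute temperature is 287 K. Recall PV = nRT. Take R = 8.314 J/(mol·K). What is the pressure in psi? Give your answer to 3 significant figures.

2890 psi

From the ideal-gas law: P = nRT/V.
V = 0.0102 ft³ = 2.888×10^-4 m³; n = 2.41 mol; T = 287 K; R = 8.314 J/(mol·K).
P = 1.991×10^7 Pa  (the unit combination reduces to kg/(m·s²) = Pa)
1.991×10^7 Pa × (1 psi / 6895 Pa) = 2888 psi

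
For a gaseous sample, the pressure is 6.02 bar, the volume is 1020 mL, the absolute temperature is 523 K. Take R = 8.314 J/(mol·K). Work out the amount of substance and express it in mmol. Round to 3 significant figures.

141 mmol

Rearranging PV = nRT for n: n = PV/(RT).
P = 6.02 bar = 6.020×10^5 Pa; V = 1020 mL = 0.001020 m³; T = 523 K; R = 8.314 J/(mol·K).
n = 0.1412 mol
0.1412 mol × (1 mmol / 0.001000 mol) = 141.2 mmol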